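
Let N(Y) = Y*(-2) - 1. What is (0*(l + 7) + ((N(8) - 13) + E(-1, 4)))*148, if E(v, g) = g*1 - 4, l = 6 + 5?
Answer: -4440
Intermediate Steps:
N(Y) = -1 - 2*Y (N(Y) = -2*Y - 1 = -1 - 2*Y)
l = 11
E(v, g) = -4 + g (E(v, g) = g - 4 = -4 + g)
(0*(l + 7) + ((N(8) - 13) + E(-1, 4)))*148 = (0*(11 + 7) + (((-1 - 2*8) - 13) + (-4 + 4)))*148 = (0*18 + (((-1 - 16) - 13) + 0))*148 = (0 + ((-17 - 13) + 0))*148 = (0 + (-30 + 0))*148 = (0 - 30)*148 = -30*148 = -4440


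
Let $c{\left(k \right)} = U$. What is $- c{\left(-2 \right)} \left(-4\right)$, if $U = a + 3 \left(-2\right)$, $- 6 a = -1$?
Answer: $- \frac{70}{3} \approx -23.333$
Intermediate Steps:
$a = \frac{1}{6}$ ($a = \left(- \frac{1}{6}\right) \left(-1\right) = \frac{1}{6} \approx 0.16667$)
$U = - \frac{35}{6}$ ($U = \frac{1}{6} + 3 \left(-2\right) = \frac{1}{6} - 6 = - \frac{35}{6} \approx -5.8333$)
$c{\left(k \right)} = - \frac{35}{6}$
$- c{\left(-2 \right)} \left(-4\right) = \left(-1\right) \left(- \frac{35}{6}\right) \left(-4\right) = \frac{35}{6} \left(-4\right) = - \frac{70}{3}$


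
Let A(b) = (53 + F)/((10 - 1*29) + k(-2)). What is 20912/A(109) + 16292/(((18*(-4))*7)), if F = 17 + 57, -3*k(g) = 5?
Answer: -54972119/16002 ≈ -3435.3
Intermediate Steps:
k(g) = -5/3 (k(g) = -⅓*5 = -5/3)
F = 74
A(b) = -381/62 (A(b) = (53 + 74)/((10 - 1*29) - 5/3) = 127/((10 - 29) - 5/3) = 127/(-19 - 5/3) = 127/(-62/3) = 127*(-3/62) = -381/62)
20912/A(109) + 16292/(((18*(-4))*7)) = 20912/(-381/62) + 16292/(((18*(-4))*7)) = 20912*(-62/381) + 16292/((-72*7)) = -1296544/381 + 16292/(-504) = -1296544/381 + 16292*(-1/504) = -1296544/381 - 4073/126 = -54972119/16002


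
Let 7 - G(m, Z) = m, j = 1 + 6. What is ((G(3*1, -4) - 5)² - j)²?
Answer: 36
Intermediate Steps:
j = 7
G(m, Z) = 7 - m
((G(3*1, -4) - 5)² - j)² = (((7 - 3) - 5)² - 1*7)² = (((7 - 1*3) - 5)² - 7)² = (((7 - 3) - 5)² - 7)² = ((4 - 5)² - 7)² = ((-1)² - 7)² = (1 - 7)² = (-6)² = 36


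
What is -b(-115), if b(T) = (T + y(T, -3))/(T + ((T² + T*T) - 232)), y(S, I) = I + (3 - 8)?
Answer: 41/8701 ≈ 0.0047121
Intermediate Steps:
y(S, I) = -5 + I (y(S, I) = I - 5 = -5 + I)
b(T) = (-8 + T)/(-232 + T + 2*T²) (b(T) = (T + (-5 - 3))/(T + ((T² + T*T) - 232)) = (T - 8)/(T + ((T² + T²) - 232)) = (-8 + T)/(T + (2*T² - 232)) = (-8 + T)/(T + (-232 + 2*T²)) = (-8 + T)/(-232 + T + 2*T²))
-b(-115) = -(-8 - 115)/(-232 - 115 + 2*(-115)²) = -(-123)/(-232 - 115 + 2*13225) = -(-123)/(-232 - 115 + 26450) = -(-123)/26103 = -1*(-41/8701) = 41/8701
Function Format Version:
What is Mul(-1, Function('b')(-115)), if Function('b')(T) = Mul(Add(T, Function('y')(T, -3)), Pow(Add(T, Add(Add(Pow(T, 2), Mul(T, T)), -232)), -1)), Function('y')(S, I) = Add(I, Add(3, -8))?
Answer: Rational(41, 8701) ≈ 0.0047121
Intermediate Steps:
Function('y')(S, I) = Add(-5, I) (Function('y')(S, I) = Add(I, -5) = Add(-5, I))
Function('b')(T) = Mul(Pow(Add(-232, T, Mul(2, Pow(T, 2))), -1), Add(-8, T)) (Function('b')(T) = Mul(Add(T, Add(-5, -3)), Pow(Add(T, Add(Add(Pow(T, 2), Mul(T, T)), -232)), -1)) = Mul(Add(T, -8), Pow(Add(T, Add(Add(Pow(T, 2), Pow(T, 2)), -232)), -1)) = Mul(Add(-8, T), Pow(Add(T, Add(Mul(2, Pow(T, 2)), -232)), -1)) = Mul(Add(-8, T), Pow(Add(T, Add(-232, Mul(2, Pow(T, 2)))), -1)) = Mul(Add(-8, T), Pow(Add(-232, T, Mul(2, Pow(T, 2))), -1)) = Mul(Pow(Add(-232, T, Mul(2, Pow(T, 2))), -1), Add(-8, T)))
Mul(-1, Function('b')(-115)) = Mul(-1, Mul(Pow(Add(-232, -115, Mul(2, Pow(-115, 2))), -1), Add(-8, -115))) = Mul(-1, Mul(Pow(Add(-232, -115, Mul(2, 13225)), -1), -123)) = Mul(-1, Mul(Pow(Add(-232, -115, 26450), -1), -123)) = Mul(-1, Mul(Pow(26103, -1), -123)) = Mul(-1, Mul(Rational(1, 26103), -123)) = Mul(-1, Rational(-41, 8701)) = Rational(41, 8701)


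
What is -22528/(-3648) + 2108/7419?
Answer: 303516/46987 ≈ 6.4596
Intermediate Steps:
-22528/(-3648) + 2108/7419 = -22528*(-1/3648) + 2108*(1/7419) = 352/57 + 2108/7419 = 303516/46987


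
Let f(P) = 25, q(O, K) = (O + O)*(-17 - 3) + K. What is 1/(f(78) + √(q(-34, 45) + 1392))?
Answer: -25/2172 + √2797/2172 ≈ 0.012839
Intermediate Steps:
q(O, K) = K - 40*O (q(O, K) = (2*O)*(-20) + K = -40*O + K = K - 40*O)
1/(f(78) + √(q(-34, 45) + 1392)) = 1/(25 + √((45 - 40*(-34)) + 1392)) = 1/(25 + √((45 + 1360) + 1392)) = 1/(25 + √(1405 + 1392)) = 1/(25 + √2797)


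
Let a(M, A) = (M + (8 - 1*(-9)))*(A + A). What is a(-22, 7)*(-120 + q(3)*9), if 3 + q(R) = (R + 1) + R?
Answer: 5880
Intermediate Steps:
a(M, A) = 2*A*(17 + M) (a(M, A) = (M + (8 + 9))*(2*A) = (M + 17)*(2*A) = (17 + M)*(2*A) = 2*A*(17 + M))
q(R) = -2 + 2*R (q(R) = -3 + ((R + 1) + R) = -3 + ((1 + R) + R) = -3 + (1 + 2*R) = -2 + 2*R)
a(-22, 7)*(-120 + q(3)*9) = (2*7*(17 - 22))*(-120 + (-2 + 2*3)*9) = (2*7*(-5))*(-120 + (-2 + 6)*9) = -70*(-120 + 4*9) = -70*(-120 + 36) = -70*(-84) = 5880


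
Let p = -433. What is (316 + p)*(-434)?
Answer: 50778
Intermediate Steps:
(316 + p)*(-434) = (316 - 433)*(-434) = -117*(-434) = 50778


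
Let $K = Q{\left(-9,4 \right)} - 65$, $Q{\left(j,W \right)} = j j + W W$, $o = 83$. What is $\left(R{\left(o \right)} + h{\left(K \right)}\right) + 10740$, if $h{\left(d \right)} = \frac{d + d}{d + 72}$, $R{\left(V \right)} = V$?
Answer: $\frac{140707}{13} \approx 10824.0$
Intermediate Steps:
$Q{\left(j,W \right)} = W^{2} + j^{2}$ ($Q{\left(j,W \right)} = j^{2} + W^{2} = W^{2} + j^{2}$)
$K = 32$ ($K = \left(4^{2} + \left(-9\right)^{2}\right) - 65 = \left(16 + 81\right) - 65 = 97 - 65 = 32$)
$h{\left(d \right)} = \frac{2 d}{72 + d}$
$\left(R{\left(o \right)} + h{\left(K \right)}\right) + 10740 = \left(83 + 2 \cdot 32 \frac{1}{72 + 32}\right) + 10740 = \left(83 + 2 \cdot 32 \cdot \frac{1}{104}\right) + 10740 = \left(83 + \frac{8}{13}\right) + 10740 = \frac{1087}{13} + 10740 = \frac{140707}{13}$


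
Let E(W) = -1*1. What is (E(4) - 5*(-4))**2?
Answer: 361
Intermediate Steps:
E(W) = -1
(E(4) - 5*(-4))**2 = (-1 - 5*(-4))**2 = (-1 + 20)**2 = 19**2 = 361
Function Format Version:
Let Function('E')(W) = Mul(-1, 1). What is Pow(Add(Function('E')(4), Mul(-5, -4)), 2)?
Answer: 361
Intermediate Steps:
Function('E')(W) = -1
Pow(Add(Function('E')(4), Mul(-5, -4)), 2) = Pow(Add(-1, Mul(-5, -4)), 2) = Pow(Add(-1, 20), 2) = Pow(19, 2) = 361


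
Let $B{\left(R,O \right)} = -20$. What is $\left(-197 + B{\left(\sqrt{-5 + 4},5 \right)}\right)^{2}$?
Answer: $47089$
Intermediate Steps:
$\left(-197 + B{\left(\sqrt{-5 + 4},5 \right)}\right)^{2} = \left(-197 - 20\right)^{2} = \left(-217\right)^{2} = 47089$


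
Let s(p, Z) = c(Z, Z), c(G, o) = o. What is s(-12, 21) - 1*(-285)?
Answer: 306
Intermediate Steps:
s(p, Z) = Z
s(-12, 21) - 1*(-285) = 21 - 1*(-285) = 21 + 285 = 306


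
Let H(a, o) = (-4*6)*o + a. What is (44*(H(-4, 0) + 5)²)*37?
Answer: 1628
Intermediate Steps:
H(a, o) = a - 24*o (H(a, o) = -24*o + a = a - 24*o)
(44*(H(-4, 0) + 5)²)*37 = (44*((-4 - 24*0) + 5)²)*37 = (44*((-4 + 0) + 5)²)*37 = (44*(-4 + 5)²)*37 = (44*1²)*37 = (44*1)*37 = 44*37 = 1628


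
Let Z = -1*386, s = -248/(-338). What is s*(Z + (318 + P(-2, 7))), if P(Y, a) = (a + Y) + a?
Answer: -6944/169 ≈ -41.089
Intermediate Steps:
P(Y, a) = Y + 2*a (P(Y, a) = (Y + a) + a = Y + 2*a)
s = 124/169 (s = -248*(-1/338) = 124/169 ≈ 0.73373)
Z = -386
s*(Z + (318 + P(-2, 7))) = 124*(-386 + (318 + (-2 + 2*7)))/169 = 124*(-386 + (318 + (-2 + 14)))/169 = 124*(-386 + (318 + 12))/169 = 124*(-386 + 330)/169 = (124/169)*(-56) = -6944/169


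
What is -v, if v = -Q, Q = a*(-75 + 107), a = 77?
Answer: 2464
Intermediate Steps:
Q = 2464 (Q = 77*(-75 + 107) = 77*32 = 2464)
v = -2464 (v = -1*2464 = -2464)
-v = -1*(-2464) = 2464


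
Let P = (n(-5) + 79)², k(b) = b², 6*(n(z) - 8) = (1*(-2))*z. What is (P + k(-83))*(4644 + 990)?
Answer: 83105882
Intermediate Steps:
n(z) = 8 - z/3 (n(z) = 8 + ((1*(-2))*z)/6 = 8 + (-2*z)/6 = 8 - z/3)
P = 70756/9 (P = ((8 - ⅓*(-5)) + 79)² = ((8 + 5/3) + 79)² = (29/3 + 79)² = (266/3)² = 70756/9 ≈ 7861.8)
(P + k(-83))*(4644 + 990) = (70756/9 + (-83)²)*(4644 + 990) = (70756/9 + 6889)*5634 = (132757/9)*5634 = 83105882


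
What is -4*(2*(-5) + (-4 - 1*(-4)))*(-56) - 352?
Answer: -2592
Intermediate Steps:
-4*(2*(-5) + (-4 - 1*(-4)))*(-56) - 352 = -4*(-10 + (-4 + 4))*(-56) - 352 = -4*(-10 + 0)*(-56) - 352 = -4*(-10)*(-56) - 352 = 40*(-56) - 352 = -2240 - 352 = -2592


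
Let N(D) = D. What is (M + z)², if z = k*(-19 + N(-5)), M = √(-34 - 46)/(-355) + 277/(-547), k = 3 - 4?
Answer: 4162555618861/7541562845 - 1448*I*√5/2735 ≈ 551.95 - 1.1838*I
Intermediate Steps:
k = -1
M = -277/547 - 4*I*√5/355 (M = √(-80)*(-1/355) + 277*(-1/547) = (4*I*√5)*(-1/355) - 277/547 = -4*I*√5/355 - 277/547 = -277/547 - 4*I*√5/355 ≈ -0.5064 - 0.025195*I)
z = 24 (z = -(-19 - 5) = -1*(-24) = 24)
(M + z)² = ((-277/547 - 4*I*√5/355) + 24)² = (12851/547 - 4*I*√5/355)²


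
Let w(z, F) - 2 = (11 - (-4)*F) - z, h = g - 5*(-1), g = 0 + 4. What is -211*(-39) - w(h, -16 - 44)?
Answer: 8465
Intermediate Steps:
g = 4
h = 9 (h = 4 - 5*(-1) = 4 + 5 = 9)
w(z, F) = 13 - z + 4*F (w(z, F) = 2 + ((11 - (-4)*F) - z) = 2 + ((11 + 4*F) - z) = 2 + (11 - z + 4*F) = 13 - z + 4*F)
-211*(-39) - w(h, -16 - 44) = -211*(-39) - (13 - 1*9 + 4*(-16 - 44)) = 8229 - (13 - 9 + 4*(-60)) = 8229 - (13 - 9 - 240) = 8229 - 1*(-236) = 8229 + 236 = 8465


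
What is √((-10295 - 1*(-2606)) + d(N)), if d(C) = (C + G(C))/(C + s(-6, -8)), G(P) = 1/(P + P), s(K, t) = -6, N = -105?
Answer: I*√464150116010/7770 ≈ 87.682*I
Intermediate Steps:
G(P) = 1/(2*P)
d(C) = (C + 1/(2*C))/(-6 + C) (d(C) = (C + 1/(2*C))/(C - 6) = (C + 1/(2*C))/(-6 + C))
√((-10295 - 1*(-2606)) + d(N)) = √((-10295 - 1*(-2606)) + (½ + (-105)²)/((-105)*(-6 - 105))) = √((-10295 + 2606) - 1/105*(½ + 11025)/(-111)) = √(-7689 - 1/105*(-1/111)*22051/2) = √(-7689 + 22051/23310) = √(-179208539/23310) = I*√464150116010/7770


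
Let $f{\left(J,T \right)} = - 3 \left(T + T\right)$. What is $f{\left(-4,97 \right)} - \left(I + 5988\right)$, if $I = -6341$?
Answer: $-229$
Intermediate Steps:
$f{\left(J,T \right)} = - 6 T$ ($f{\left(J,T \right)} = - 3 \cdot 2 T = - 6 T$)
$f{\left(-4,97 \right)} - \left(I + 5988\right) = \left(-6\right) 97 - \left(-6341 + 5988\right) = -582 - -353 = -582 + 353 = -229$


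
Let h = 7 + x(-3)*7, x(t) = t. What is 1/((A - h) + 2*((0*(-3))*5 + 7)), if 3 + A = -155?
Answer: -1/130 ≈ -0.0076923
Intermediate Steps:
A = -158 (A = -3 - 155 = -158)
h = -14 (h = 7 - 3*7 = 7 - 21 = -14)
1/((A - h) + 2*((0*(-3))*5 + 7)) = 1/((-158 - 1*(-14)) + 2*((0*(-3))*5 + 7)) = 1/((-158 + 14) + 2*(0*5 + 7)) = 1/(-144 + 2*(0 + 7)) = 1/(-144 + 2*7) = 1/(-144 + 14) = 1/(-130) = -1/130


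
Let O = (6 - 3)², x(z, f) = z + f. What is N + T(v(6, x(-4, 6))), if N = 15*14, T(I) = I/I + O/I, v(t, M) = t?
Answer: 425/2 ≈ 212.50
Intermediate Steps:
x(z, f) = f + z
O = 9 (O = 3² = 9)
T(I) = 1 + 9/I (T(I) = I/I + 9/I = 1 + 9/I)
N = 210
N + T(v(6, x(-4, 6))) = 210 + (9 + 6)/6 = 210 + (⅙)*15 = 210 + 5/2 = 425/2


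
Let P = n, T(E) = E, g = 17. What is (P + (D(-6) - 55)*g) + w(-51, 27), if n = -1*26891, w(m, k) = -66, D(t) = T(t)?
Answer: -27994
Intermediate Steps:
D(t) = t
n = -26891
P = -26891
(P + (D(-6) - 55)*g) + w(-51, 27) = (-26891 + (-6 - 55)*17) - 66 = (-26891 - 61*17) - 66 = (-26891 - 1037) - 66 = -27928 - 66 = -27994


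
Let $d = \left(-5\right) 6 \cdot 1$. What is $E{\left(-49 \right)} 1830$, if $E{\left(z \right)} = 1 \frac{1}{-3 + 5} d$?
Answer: $-27450$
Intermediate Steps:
$d = -30$ ($d = \left(-30\right) 1 = -30$)
$E{\left(z \right)} = -15$ ($E{\left(z \right)} = 1 \frac{1}{-3 + 5} \left(-30\right) = 1 \cdot \frac{1}{2} \left(-30\right) = \frac{1}{2} \left(-30\right) = -15$)
$E{\left(-49 \right)} 1830 = \left(-15\right) 1830 = -27450$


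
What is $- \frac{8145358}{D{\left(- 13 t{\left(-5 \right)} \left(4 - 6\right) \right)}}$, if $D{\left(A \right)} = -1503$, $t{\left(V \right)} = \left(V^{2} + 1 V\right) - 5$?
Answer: $\frac{8145358}{1503} \approx 5419.4$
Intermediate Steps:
$t{\left(V \right)} = -5 + V + V^{2}$ ($t{\left(V \right)} = \left(V^{2} + V\right) - 5 = \left(V + V^{2}\right) - 5 = -5 + V + V^{2}$)
$- \frac{8145358}{D{\left(- 13 t{\left(-5 \right)} \left(4 - 6\right) \right)}} = - \frac{8145358}{-1503} = \left(-8145358\right) \left(- \frac{1}{1503}\right) = \frac{8145358}{1503}$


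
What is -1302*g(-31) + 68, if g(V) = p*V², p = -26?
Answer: 32531840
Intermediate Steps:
g(V) = -26*V²
-1302*g(-31) + 68 = -(-33852)*(-31)² + 68 = -(-33852)*961 + 68 = -1302*(-24986) + 68 = 32531772 + 68 = 32531840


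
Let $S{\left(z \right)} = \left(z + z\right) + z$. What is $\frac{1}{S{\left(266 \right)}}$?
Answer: $\frac{1}{798} \approx 0.0012531$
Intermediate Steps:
$S{\left(z \right)} = 3 z$ ($S{\left(z \right)} = 2 z + z = 3 z$)
$\frac{1}{S{\left(266 \right)}} = \frac{1}{3 \cdot 266} = \frac{1}{798}$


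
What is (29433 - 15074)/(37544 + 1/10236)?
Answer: 146978724/384300385 ≈ 0.38246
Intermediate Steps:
(29433 - 15074)/(37544 + 1/10236) = 14359/(37544 + 1/10236) = 14359/(384300385/10236) = 14359*(10236/384300385) = 146978724/384300385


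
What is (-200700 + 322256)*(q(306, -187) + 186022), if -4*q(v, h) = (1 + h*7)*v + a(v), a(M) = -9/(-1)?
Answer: 34774953203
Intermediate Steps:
a(M) = 9 (a(M) = -9*(-1) = 9)
q(v, h) = -9/4 - v*(1 + 7*h)/4 (q(v, h) = -((1 + h*7)*v + 9)/4 = -((1 + 7*h)*v + 9)/4 = -(v*(1 + 7*h) + 9)/4 = -(9 + v*(1 + 7*h))/4 = -9/4 - v*(1 + 7*h)/4)
(-200700 + 322256)*(q(306, -187) + 186022) = (-200700 + 322256)*((-9/4 - ¼*306 - 7/4*(-187)*306) + 186022) = 121556*((-9/4 - 153/2 + 200277/2) + 186022) = 121556*(400239/4 + 186022) = 121556*(1144327/4) = 34774953203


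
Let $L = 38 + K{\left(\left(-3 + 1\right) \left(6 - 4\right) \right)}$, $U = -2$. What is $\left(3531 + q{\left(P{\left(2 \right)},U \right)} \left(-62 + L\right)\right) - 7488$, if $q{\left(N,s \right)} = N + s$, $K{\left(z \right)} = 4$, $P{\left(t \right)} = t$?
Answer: $-3957$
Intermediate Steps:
$L = 42$ ($L = 38 + 4 = 42$)
$\left(3531 + q{\left(P{\left(2 \right)},U \right)} \left(-62 + L\right)\right) - 7488 = \left(3531 + \left(2 - 2\right) \left(-62 + 42\right)\right) - 7488 = \left(3531 + 0 \left(-20\right)\right) - 7488 = \left(3531 + 0\right) - 7488 = 3531 - 7488 = -3957$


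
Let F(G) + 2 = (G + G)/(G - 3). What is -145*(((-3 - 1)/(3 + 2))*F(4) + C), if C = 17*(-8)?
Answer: 20416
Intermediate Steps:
F(G) = -2 + 2*G/(-3 + G) (F(G) = -2 + (G + G)/(G - 3) = -2 + (2*G)/(-3 + G) = -2 + 2*G/(-3 + G))
C = -136
-145*(((-3 - 1)/(3 + 2))*F(4) + C) = -145*(((-3 - 1)/(3 + 2))*(6/(-3 + 4)) - 136) = -145*((-4/5)*(6/1) - 136) = -145*((-4*⅕)*(6*1) - 136) = -145*(-⅘*6 - 136) = -145*(-24/5 - 136) = -145*(-704/5) = 20416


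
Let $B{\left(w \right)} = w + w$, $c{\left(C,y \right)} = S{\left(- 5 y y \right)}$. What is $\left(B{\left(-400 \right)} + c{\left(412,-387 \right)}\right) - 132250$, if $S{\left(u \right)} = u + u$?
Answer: $-1630740$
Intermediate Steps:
$S{\left(u \right)} = 2 u$
$c{\left(C,y \right)} = - 10 y^{2}$ ($c{\left(C,y \right)} = 2 - 5 y y = 2 \left(- 5 y^{2}\right) = - 10 y^{2}$)
$B{\left(w \right)} = 2 w$
$\left(B{\left(-400 \right)} + c{\left(412,-387 \right)}\right) - 132250 = \left(2 \left(-400\right) - 10 \left(-387\right)^{2}\right) - 132250 = \left(-800 - 1497690\right) - 132250 = -1498490 - 132250 = -1630740$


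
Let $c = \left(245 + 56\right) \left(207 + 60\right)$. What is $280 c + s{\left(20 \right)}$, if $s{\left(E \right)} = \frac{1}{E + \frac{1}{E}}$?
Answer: $\frac{9023606780}{401} \approx 2.2503 \cdot 10^{7}$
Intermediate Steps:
$c = 80367$ ($c = 301 \cdot 267 = 80367$)
$280 c + s{\left(20 \right)} = 280 \cdot 80367 + \frac{20}{1 + 20^{2}} = 22502760 + \frac{20}{1 + 400} = 22502760 + \frac{20}{401} = \frac{9023606780}{401}$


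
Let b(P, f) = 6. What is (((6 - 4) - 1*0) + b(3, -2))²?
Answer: 64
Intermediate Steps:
(((6 - 4) - 1*0) + b(3, -2))² = (((6 - 4) - 1*0) + 6)² = ((2 + 0) + 6)² = (2 + 6)² = 8² = 64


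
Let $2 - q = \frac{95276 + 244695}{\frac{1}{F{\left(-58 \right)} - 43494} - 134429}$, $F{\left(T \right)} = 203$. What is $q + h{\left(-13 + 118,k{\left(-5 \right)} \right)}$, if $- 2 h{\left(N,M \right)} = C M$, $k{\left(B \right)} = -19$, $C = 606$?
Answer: $\frac{33529597357121}{5819565840} \approx 5761.5$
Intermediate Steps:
$h{\left(N,M \right)} = - 303 M$ ($h{\left(N,M \right)} = - \frac{606 M}{2} = - 303 M$)
$q = \frac{26356816241}{5819565840}$ ($q = 2 - \frac{95276 + 244695}{\frac{1}{203 - 43494} - 134429} = 2 - \frac{339971}{\frac{1}{-43291} - 134429} = 2 - \frac{339971}{- \frac{1}{43291} - 134429} = 2 - \frac{339971}{- \frac{5819565840}{43291}} = 2 - 339971 \left(- \frac{43291}{5819565840}\right) = 2 - - \frac{14717684561}{5819565840} = 2 + \frac{14717684561}{5819565840} = \frac{26356816241}{5819565840} \approx 4.529$)
$q + h{\left(-13 + 118,k{\left(-5 \right)} \right)} = \frac{26356816241}{5819565840} - -5757 = \frac{26356816241}{5819565840} + 5757 = \frac{33529597357121}{5819565840}$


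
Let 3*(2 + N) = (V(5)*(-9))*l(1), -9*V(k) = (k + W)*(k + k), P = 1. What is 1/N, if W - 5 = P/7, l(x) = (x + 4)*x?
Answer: 21/3508 ≈ 0.0059863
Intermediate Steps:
l(x) = x*(4 + x) (l(x) = (4 + x)*x = x*(4 + x))
W = 36/7 (W = 5 + 1/7 = 5 + 1*(⅐) = 5 + ⅐ = 36/7 ≈ 5.1429)
V(k) = -2*k*(36/7 + k)/9 (V(k) = -(k + 36/7)*(k + k)/9 = -(36/7 + k)*2*k/9 = -2*k*(36/7 + k)/9)
N = 3508/21 (N = -2 + ((-2/63*5*(36 + 7*5)*(-9))*(1*(4 + 1)))/3 = -2 + ((-2/63*5*(36 + 35)*(-9))*(1*5))/3 = -2 + ((-2/63*5*71*(-9))*5)/3 = -2 + (-710/63*(-9)*5)/3 = -2 + ((710/7)*5)/3 = -2 + (⅓)*(3550/7) = -2 + 3550/21 = 3508/21 ≈ 167.05)
1/N = 1/(3508/21) = 21/3508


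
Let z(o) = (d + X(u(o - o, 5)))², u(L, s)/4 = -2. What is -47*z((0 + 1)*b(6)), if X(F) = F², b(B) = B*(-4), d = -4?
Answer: -169200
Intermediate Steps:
u(L, s) = -8 (u(L, s) = 4*(-2) = -8)
b(B) = -4*B
z(o) = 3600 (z(o) = (-4 + (-8)²)² = (-4 + 64)² = 60² = 3600)
-47*z((0 + 1)*b(6)) = -47*3600 = -169200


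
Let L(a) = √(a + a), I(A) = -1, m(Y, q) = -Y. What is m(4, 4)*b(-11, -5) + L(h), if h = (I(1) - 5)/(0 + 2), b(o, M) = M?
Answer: 20 + I*√6 ≈ 20.0 + 2.4495*I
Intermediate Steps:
h = -3 (h = (-1 - 5)/(0 + 2) = -6/2 = -6*½ = -3)
L(a) = √2*√a (L(a) = √(2*a) = √2*√a)
m(4, 4)*b(-11, -5) + L(h) = -1*4*(-5) + √2*√(-3) = -4*(-5) + √2*(I*√3) = 20 + I*√6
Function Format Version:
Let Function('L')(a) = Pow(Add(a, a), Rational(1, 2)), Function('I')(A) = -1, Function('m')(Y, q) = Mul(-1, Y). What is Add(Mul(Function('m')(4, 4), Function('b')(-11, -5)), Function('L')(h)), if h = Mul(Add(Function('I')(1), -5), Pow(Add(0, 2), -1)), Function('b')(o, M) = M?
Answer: Add(20, Mul(I, Pow(6, Rational(1, 2)))) ≈ Add(20.000, Mul(2.4495, I))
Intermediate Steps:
h = -3 (h = Mul(Add(-1, -5), Pow(Add(0, 2), -1)) = Mul(-6, Pow(2, -1)) = Mul(-6, Rational(1, 2)) = -3)
Function('L')(a) = Mul(Pow(2, Rational(1, 2)), Pow(a, Rational(1, 2))) (Function('L')(a) = Pow(Mul(2, a), Rational(1, 2)) = Mul(Pow(2, Rational(1, 2)), Pow(a, Rational(1, 2))))
Add(Mul(Function('m')(4, 4), Function('b')(-11, -5)), Function('L')(h)) = Add(Mul(Mul(-1, 4), -5), Mul(Pow(2, Rational(1, 2)), Pow(-3, Rational(1, 2)))) = Add(Mul(-4, -5), Mul(Pow(2, Rational(1, 2)), Mul(I, Pow(3, Rational(1, 2))))) = Add(20, Mul(I, Pow(6, Rational(1, 2))))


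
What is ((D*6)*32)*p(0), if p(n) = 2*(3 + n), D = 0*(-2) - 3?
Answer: -3456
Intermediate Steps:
D = -3 (D = 0 - 3 = -3)
p(n) = 6 + 2*n
((D*6)*32)*p(0) = (-3*6*32)*(6 + 2*0) = (-18*32)*(6 + 0) = -576*6 = -3456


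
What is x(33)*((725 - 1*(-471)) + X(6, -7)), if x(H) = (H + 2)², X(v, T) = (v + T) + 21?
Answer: 1489600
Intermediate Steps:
X(v, T) = 21 + T + v (X(v, T) = (T + v) + 21 = 21 + T + v)
x(H) = (2 + H)²
x(33)*((725 - 1*(-471)) + X(6, -7)) = (2 + 33)²*((725 - 1*(-471)) + (21 - 7 + 6)) = 35²*((725 + 471) + 20) = 1225*(1196 + 20) = 1225*1216 = 1489600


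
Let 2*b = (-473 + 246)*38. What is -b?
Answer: 4313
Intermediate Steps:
b = -4313 (b = ((-473 + 246)*38)/2 = (-227*38)/2 = (½)*(-8626) = -4313)
-b = -1*(-4313) = 4313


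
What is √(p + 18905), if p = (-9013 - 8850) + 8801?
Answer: √9843 ≈ 99.212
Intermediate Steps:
p = -9062 (p = -17863 + 8801 = -9062)
√(p + 18905) = √(-9062 + 18905) = √9843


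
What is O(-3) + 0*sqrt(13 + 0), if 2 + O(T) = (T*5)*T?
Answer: 43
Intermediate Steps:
O(T) = -2 + 5*T**2 (O(T) = -2 + (T*5)*T = -2 + (5*T)*T = -2 + 5*T**2)
O(-3) + 0*sqrt(13 + 0) = (-2 + 5*(-3)**2) + 0*sqrt(13 + 0) = (-2 + 5*9) + 0*sqrt(13) = (-2 + 45) + 0 = 43 + 0 = 43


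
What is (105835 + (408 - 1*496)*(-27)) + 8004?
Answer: 116215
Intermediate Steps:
(105835 + (408 - 1*496)*(-27)) + 8004 = (105835 + (408 - 496)*(-27)) + 8004 = (105835 - 88*(-27)) + 8004 = (105835 + 2376) + 8004 = 108211 + 8004 = 116215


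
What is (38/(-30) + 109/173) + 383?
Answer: 992233/2595 ≈ 382.36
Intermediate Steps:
(38/(-30) + 109/173) + 383 = (38*(-1/30) + 109*(1/173)) + 383 = (-19/15 + 109/173) + 383 = -1652/2595 + 383 = 992233/2595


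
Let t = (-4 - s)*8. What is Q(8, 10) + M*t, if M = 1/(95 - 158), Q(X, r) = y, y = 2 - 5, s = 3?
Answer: -19/9 ≈ -2.1111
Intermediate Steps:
y = -3
Q(X, r) = -3
M = -1/63 (M = 1/(-63) = -1/63 ≈ -0.015873)
t = -56 (t = (-4 - 1*3)*8 = (-4 - 3)*8 = -7*8 = -56)
Q(8, 10) + M*t = -3 - 1/63*(-56) = -3 + 8/9 = -19/9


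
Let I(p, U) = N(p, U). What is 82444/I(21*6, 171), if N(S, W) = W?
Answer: 82444/171 ≈ 482.13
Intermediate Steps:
I(p, U) = U
82444/I(21*6, 171) = 82444/171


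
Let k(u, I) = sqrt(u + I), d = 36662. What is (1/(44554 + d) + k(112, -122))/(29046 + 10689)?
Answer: 1/3227117760 + I*sqrt(10)/39735 ≈ 3.0987e-10 + 7.9584e-5*I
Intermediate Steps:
k(u, I) = sqrt(I + u)
(1/(44554 + d) + k(112, -122))/(29046 + 10689) = (1/(44554 + 36662) + sqrt(-122 + 112))/(29046 + 10689) = (1/81216 + sqrt(-10))/39735 = (1/81216 + I*sqrt(10))*(1/39735) = 1/3227117760 + I*sqrt(10)/39735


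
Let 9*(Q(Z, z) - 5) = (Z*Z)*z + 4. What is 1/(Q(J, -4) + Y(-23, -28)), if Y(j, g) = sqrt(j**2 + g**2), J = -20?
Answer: -1551/255472 - 9*sqrt(1313)/255472 ≈ -0.0073476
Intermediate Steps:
Y(j, g) = sqrt(g**2 + j**2)
Q(Z, z) = 49/9 + z*Z**2/9 (Q(Z, z) = 5 + ((Z*Z)*z + 4)/9 = 5 + (Z**2*z + 4)/9 = 5 + (z*Z**2 + 4)/9 = 5 + (4 + z*Z**2)/9 = 5 + (4/9 + z*Z**2/9) = 49/9 + z*Z**2/9)
1/(Q(J, -4) + Y(-23, -28)) = 1/((49/9 + (1/9)*(-4)*(-20)**2) + sqrt((-28)**2 + (-23)**2)) = 1/((49/9 + (1/9)*(-4)*400) + sqrt(784 + 529)) = 1/((49/9 - 1600/9) + sqrt(1313)) = 1/(-517/3 + sqrt(1313))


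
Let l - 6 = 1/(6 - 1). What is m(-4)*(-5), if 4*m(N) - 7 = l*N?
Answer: 89/4 ≈ 22.250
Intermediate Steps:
l = 31/5 (l = 6 + 1/(6 - 1) = 6 + 1/5 = 6 + ⅕ = 31/5 ≈ 6.2000)
m(N) = 7/4 + 31*N/20 (m(N) = 7/4 + (31*N/5)/4 = 7/4 + 31*N/20)
m(-4)*(-5) = (7/4 + (31/20)*(-4))*(-5) = (7/4 - 31/5)*(-5) = -89/20*(-5) = 89/4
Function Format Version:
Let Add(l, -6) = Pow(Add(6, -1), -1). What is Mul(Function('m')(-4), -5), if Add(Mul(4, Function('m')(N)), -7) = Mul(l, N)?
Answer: Rational(89, 4) ≈ 22.250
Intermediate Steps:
l = Rational(31, 5) (l = Add(6, Pow(Add(6, -1), -1)) = Add(6, Pow(5, -1)) = Add(6, Rational(1, 5)) = Rational(31, 5) ≈ 6.2000)
Function('m')(N) = Add(Rational(7, 4), Mul(Rational(31, 20), N)) (Function('m')(N) = Add(Rational(7, 4), Mul(Rational(1, 4), Mul(Rational(31, 5), N))) = Add(Rational(7, 4), Mul(Rational(31, 20), N)))
Mul(Function('m')(-4), -5) = Mul(Add(Rational(7, 4), Mul(Rational(31, 20), -4)), -5) = Mul(Add(Rational(7, 4), Rational(-31, 5)), -5) = Mul(Rational(-89, 20), -5) = Rational(89, 4)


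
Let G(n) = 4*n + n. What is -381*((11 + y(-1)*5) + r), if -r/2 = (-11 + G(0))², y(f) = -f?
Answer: 86106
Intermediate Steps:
G(n) = 5*n
r = -242 (r = -2*(-11 + 5*0)² = -2*(-11 + 0)² = -2*(-11)² = -2*121 = -242)
-381*((11 + y(-1)*5) + r) = -381*((11 - 1*(-1)*5) - 242) = -381*((11 + 1*5) - 242) = -381*((11 + 5) - 242) = -381*(16 - 242) = -381*(-226) = 86106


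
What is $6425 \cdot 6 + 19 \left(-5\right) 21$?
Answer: $36555$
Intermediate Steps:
$6425 \cdot 6 + 19 \left(-5\right) 21 = 38550 - 1995 = 36555$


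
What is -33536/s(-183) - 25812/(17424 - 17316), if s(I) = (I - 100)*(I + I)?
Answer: -12394339/51789 ≈ -239.32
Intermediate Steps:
s(I) = 2*I*(-100 + I) (s(I) = (-100 + I)*(2*I) = 2*I*(-100 + I))
-33536/s(-183) - 25812/(17424 - 17316) = -33536*(-1/(366*(-100 - 183))) - 25812/(17424 - 17316) = -33536/(2*(-183)*(-283)) - 25812/108 = -33536/103578 - 25812*1/108 = -33536*1/103578 - 239 = -16768/51789 - 239 = -12394339/51789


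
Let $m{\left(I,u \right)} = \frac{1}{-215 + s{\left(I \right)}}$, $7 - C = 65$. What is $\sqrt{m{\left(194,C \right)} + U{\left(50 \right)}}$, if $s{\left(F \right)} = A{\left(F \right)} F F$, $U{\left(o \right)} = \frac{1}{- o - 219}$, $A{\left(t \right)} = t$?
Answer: $\frac{10 i \sqrt{15932303531461}}{654671487} \approx 0.06097 i$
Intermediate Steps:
$C = -58$ ($C = 7 - 65 = -58$)
$U{\left(o \right)} = \frac{1}{-219 - o}$
$s{\left(F \right)} = F^{3}$ ($s{\left(F \right)} = F F F = F^{2} F = F^{3}$)
$m{\left(I,u \right)} = \frac{1}{-215 + I^{3}}$
$\sqrt{m{\left(194,C \right)} + U{\left(50 \right)}} = \sqrt{\frac{1}{-215 + 194^{3}} - \frac{1}{219 + 50}} = \sqrt{\frac{1}{-215 + 7301384} - \frac{1}{269}} = \sqrt{\frac{1}{7301169} - \frac{1}{269}} = \sqrt{- \frac{7300900}{1964014461}} = \frac{10 i \sqrt{15932303531461}}{654671487}$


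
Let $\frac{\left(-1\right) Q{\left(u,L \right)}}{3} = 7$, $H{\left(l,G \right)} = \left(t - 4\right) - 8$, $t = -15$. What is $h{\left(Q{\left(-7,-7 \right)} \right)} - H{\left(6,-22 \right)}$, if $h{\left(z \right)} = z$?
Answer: $6$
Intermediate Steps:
$H{\left(l,G \right)} = -27$ ($H{\left(l,G \right)} = \left(-15 - 4\right) - 8 = -19 - 8 = -27$)
$Q{\left(u,L \right)} = -21$ ($Q{\left(u,L \right)} = \left(-3\right) 7 = -21$)
$h{\left(Q{\left(-7,-7 \right)} \right)} - H{\left(6,-22 \right)} = -21 - -27 = -21 + 27 = 6$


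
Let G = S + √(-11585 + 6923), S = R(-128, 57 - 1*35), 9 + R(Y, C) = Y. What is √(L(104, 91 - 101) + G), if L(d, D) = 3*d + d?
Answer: √(279 + 3*I*√518) ≈ 16.826 + 2.029*I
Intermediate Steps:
R(Y, C) = -9 + Y
S = -137 (S = -9 - 128 = -137)
L(d, D) = 4*d
G = -137 + 3*I*√518 (G = -137 + √(-11585 + 6923) = -137 + √(-4662) = -137 + 3*I*√518 ≈ -137.0 + 68.279*I)
√(L(104, 91 - 101) + G) = √(4*104 + (-137 + 3*I*√518)) = √(416 + (-137 + 3*I*√518)) = √(279 + 3*I*√518)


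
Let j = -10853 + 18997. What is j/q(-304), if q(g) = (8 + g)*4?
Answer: -509/74 ≈ -6.8784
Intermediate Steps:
q(g) = 32 + 4*g
j = 8144
j/q(-304) = 8144/(32 + 4*(-304)) = 8144/(32 - 1216) = 8144/(-1184) = 8144*(-1/1184) = -509/74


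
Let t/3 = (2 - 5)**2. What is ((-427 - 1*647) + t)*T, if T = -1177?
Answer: 1232319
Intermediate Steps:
t = 27 (t = 3*(2 - 5)**2 = 3*(-3)**2 = 3*9 = 27)
((-427 - 1*647) + t)*T = ((-427 - 1*647) + 27)*(-1177) = ((-427 - 647) + 27)*(-1177) = (-1074 + 27)*(-1177) = -1047*(-1177) = 1232319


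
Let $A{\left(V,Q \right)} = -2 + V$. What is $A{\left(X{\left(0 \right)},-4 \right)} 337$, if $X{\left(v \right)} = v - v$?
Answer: $-674$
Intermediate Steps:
$X{\left(v \right)} = 0$
$A{\left(X{\left(0 \right)},-4 \right)} 337 = \left(-2 + 0\right) 337 = \left(-2\right) 337 = -674$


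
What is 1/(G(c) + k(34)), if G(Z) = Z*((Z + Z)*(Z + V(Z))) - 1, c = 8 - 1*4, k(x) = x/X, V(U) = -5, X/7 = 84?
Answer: -294/9685 ≈ -0.030356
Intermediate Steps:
X = 588 (X = 7*84 = 588)
k(x) = x/588
c = 4 (c = 8 - 4 = 4)
G(Z) = -1 + 2*Z**2*(-5 + Z) (G(Z) = Z*((Z + Z)*(Z - 5)) - 1 = Z*((2*Z)*(-5 + Z)) - 1 = Z*(2*Z*(-5 + Z)) - 1 = 2*Z**2*(-5 + Z) - 1 = -1 + 2*Z**2*(-5 + Z))
1/(G(c) + k(34)) = 1/((-1 - 10*4**2 + 2*4**3) + (1/588)*34) = 1/((-1 - 10*16 + 2*64) + 17/294) = 1/((-1 - 160 + 128) + 17/294) = 1/(-33 + 17/294) = 1/(-9685/294) = -294/9685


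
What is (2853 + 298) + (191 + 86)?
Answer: 3428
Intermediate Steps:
(2853 + 298) + (191 + 86) = 3151 + 277 = 3428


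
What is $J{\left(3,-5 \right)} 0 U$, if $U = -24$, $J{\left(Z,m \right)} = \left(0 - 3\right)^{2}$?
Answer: $0$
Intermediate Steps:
$J{\left(Z,m \right)} = 9$ ($J{\left(Z,m \right)} = \left(-3\right)^{2} = 9$)
$J{\left(3,-5 \right)} 0 U = 9 \cdot 0 \left(-24\right) = 0 \left(-24\right) = 0$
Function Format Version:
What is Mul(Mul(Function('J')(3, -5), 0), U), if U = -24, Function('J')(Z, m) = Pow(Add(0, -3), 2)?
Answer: 0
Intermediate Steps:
Function('J')(Z, m) = 9 (Function('J')(Z, m) = Pow(-3, 2) = 9)
Mul(Mul(Function('J')(3, -5), 0), U) = Mul(Mul(9, 0), -24) = Mul(0, -24) = 0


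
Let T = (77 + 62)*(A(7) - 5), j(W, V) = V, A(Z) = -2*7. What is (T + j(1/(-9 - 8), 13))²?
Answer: 6906384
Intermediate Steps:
A(Z) = -14
T = -2641 (T = (77 + 62)*(-14 - 5) = 139*(-19) = -2641)
(T + j(1/(-9 - 8), 13))² = (-2641 + 13)² = (-2628)² = 6906384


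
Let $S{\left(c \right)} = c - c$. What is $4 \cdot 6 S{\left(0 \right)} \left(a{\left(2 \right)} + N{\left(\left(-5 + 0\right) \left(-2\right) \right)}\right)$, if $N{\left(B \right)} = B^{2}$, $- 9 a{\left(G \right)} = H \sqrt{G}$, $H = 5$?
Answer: $0$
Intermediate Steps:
$S{\left(c \right)} = 0$
$a{\left(G \right)} = - \frac{5 \sqrt{G}}{9}$
$4 \cdot 6 S{\left(0 \right)} \left(a{\left(2 \right)} + N{\left(\left(-5 + 0\right) \left(-2\right) \right)}\right) = 4 \cdot 6 \cdot 0 \left(- \frac{5 \sqrt{2}}{9} + \left(\left(-5 + 0\right) \left(-2\right)\right)^{2}\right) = 24 \cdot 0 \left(- \frac{5 \sqrt{2}}{9} + \left(\left(-5\right) \left(-2\right)\right)^{2}\right) = 0 \left(- \frac{5 \sqrt{2}}{9} + 10^{2}\right) = 0 \left(- \frac{5 \sqrt{2}}{9} + 100\right) = 0 \left(100 - \frac{5 \sqrt{2}}{9}\right) = 0$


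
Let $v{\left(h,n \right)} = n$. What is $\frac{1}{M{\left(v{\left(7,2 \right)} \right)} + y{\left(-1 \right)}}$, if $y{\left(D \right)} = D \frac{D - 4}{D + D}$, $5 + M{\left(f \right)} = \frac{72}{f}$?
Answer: $\frac{2}{57} \approx 0.035088$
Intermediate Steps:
$M{\left(f \right)} = -5 + \frac{72}{f}$
$y{\left(D \right)} = -2 + \frac{D}{2}$ ($y{\left(D \right)} = D \frac{-4 + D}{2 D} = -2 + \frac{D}{2}$)
$\frac{1}{M{\left(v{\left(7,2 \right)} \right)} + y{\left(-1 \right)}} = \frac{1}{\left(-5 + \frac{72}{2}\right) + \left(-2 + \frac{1}{2} \left(-1\right)\right)} = \frac{1}{\left(-5 + 72 \cdot \frac{1}{2}\right) - \frac{5}{2}} = \frac{1}{\left(-5 + 36\right) - \frac{5}{2}} = \frac{1}{31 - \frac{5}{2}} = \frac{1}{\frac{57}{2}} = \frac{2}{57}$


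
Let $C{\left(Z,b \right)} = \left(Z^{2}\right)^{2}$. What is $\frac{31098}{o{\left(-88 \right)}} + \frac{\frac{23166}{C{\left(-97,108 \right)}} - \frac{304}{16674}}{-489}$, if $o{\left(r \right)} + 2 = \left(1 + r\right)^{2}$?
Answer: $\frac{1603407461866098032}{390149712874975473} \approx 4.1097$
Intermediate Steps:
$o{\left(r \right)} = -2 + \left(1 + r\right)^{2}$
$C{\left(Z,b \right)} = Z^{4}$
$\frac{31098}{o{\left(-88 \right)}} + \frac{\frac{23166}{C{\left(-97,108 \right)}} - \frac{304}{16674}}{-489} = \frac{31098}{-2 + \left(1 - 88\right)^{2}} + \frac{\frac{23166}{\left(-97\right)^{4}} - \frac{304}{16674}}{-489} = \frac{31098}{-2 + \left(-87\right)^{2}} + \left(\frac{23166}{88529281} - \frac{152}{8337}\right) \left(- \frac{1}{489}\right) = \frac{31098}{-2 + 7569} + \left(23166 \cdot \frac{1}{88529281} - \frac{152}{8337}\right) \left(- \frac{1}{489}\right) = \frac{31098}{7567} + \left(\frac{23166}{88529281} - \frac{152}{8337}\right) \left(- \frac{1}{489}\right) = 31098 \cdot \frac{1}{7567} - - \frac{13263315770}{360915553075833} = \frac{31098}{7567} + \frac{13263315770}{360915553075833} = \frac{1603407461866098032}{390149712874975473}$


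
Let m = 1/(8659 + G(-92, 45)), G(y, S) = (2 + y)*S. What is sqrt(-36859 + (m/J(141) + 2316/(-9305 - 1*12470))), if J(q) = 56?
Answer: I*sqrt(11642616685057261297394)/562021460 ≈ 191.99*I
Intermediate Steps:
G(y, S) = S*(2 + y)
m = 1/4609 (m = 1/(8659 + 45*(2 - 92)) = 1/(8659 + 45*(-90)) = 1/(8659 - 4050) = 1/4609 ≈ 0.00021697)
sqrt(-36859 + (m/J(141) + 2316/(-9305 - 1*12470))) = sqrt(-36859 + ((1/4609)/56 + 2316/(-9305 - 1*12470))) = sqrt(-36859 + ((1/4609)*(1/56) + 2316/(-9305 - 12470))) = sqrt(-36859 + (1/258104 + 2316/(-21775))) = sqrt(-36859 + (1/258104 + 2316*(-1/21775))) = sqrt(-36859 + (1/258104 - 2316/21775)) = sqrt(-36859 - 597747089/5620214600) = sqrt(-207156087688489/5620214600) = I*sqrt(11642616685057261297394)/562021460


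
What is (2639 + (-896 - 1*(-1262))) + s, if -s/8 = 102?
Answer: 2189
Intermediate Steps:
s = -816 (s = -8*102 = -816)
(2639 + (-896 - 1*(-1262))) + s = (2639 + (-896 - 1*(-1262))) - 816 = (2639 + (-896 + 1262)) - 816 = (2639 + 366) - 816 = 3005 - 816 = 2189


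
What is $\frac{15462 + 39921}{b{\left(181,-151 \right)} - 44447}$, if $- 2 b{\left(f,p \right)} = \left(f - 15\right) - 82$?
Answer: $- \frac{55383}{44489} \approx -1.2449$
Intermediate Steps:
$b{\left(f,p \right)} = \frac{97}{2} - \frac{f}{2}$ ($b{\left(f,p \right)} = - \frac{\left(f - 15\right) - 82}{2} = - \frac{\left(-15 + f\right) - 82}{2} = - \frac{-97 + f}{2} = \frac{97}{2} - \frac{f}{2}$)
$\frac{15462 + 39921}{b{\left(181,-151 \right)} - 44447} = \frac{15462 + 39921}{\left(\frac{97}{2} - \frac{181}{2}\right) - 44447} = \frac{55383}{\left(\frac{97}{2} - \frac{181}{2}\right) - 44447} = \frac{55383}{-42 - 44447} = \frac{55383}{-44489} = 55383 \left(- \frac{1}{44489}\right) = - \frac{55383}{44489}$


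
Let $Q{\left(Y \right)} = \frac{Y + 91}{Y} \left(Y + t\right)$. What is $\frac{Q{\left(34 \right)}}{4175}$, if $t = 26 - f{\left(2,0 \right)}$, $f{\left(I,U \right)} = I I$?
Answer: $\frac{140}{2839} \approx 0.049313$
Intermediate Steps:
$f{\left(I,U \right)} = I^{2}$
$t = 22$ ($t = 26 - 2^{2} = 26 - 4 = 22$)
$Q{\left(Y \right)} = \frac{\left(22 + Y\right) \left(91 + Y\right)}{Y}$ ($Q{\left(Y \right)} = \frac{Y + 91}{Y} \left(Y + 22\right) = \frac{91 + Y}{Y} \left(22 + Y\right) = \frac{\left(22 + Y\right) \left(91 + Y\right)}{Y}$)
$\frac{Q{\left(34 \right)}}{4175} = \frac{113 + 34 + \frac{2002}{34}}{4175} = \left(113 + 34 + 2002 \cdot \frac{1}{34}\right) \frac{1}{4175} = \left(113 + 34 + \frac{1001}{17}\right) \frac{1}{4175} = \frac{3500}{17} \cdot \frac{1}{4175} = \frac{140}{2839}$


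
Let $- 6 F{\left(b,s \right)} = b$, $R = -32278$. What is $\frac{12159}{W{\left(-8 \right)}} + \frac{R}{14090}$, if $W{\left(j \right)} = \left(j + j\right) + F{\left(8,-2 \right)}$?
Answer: $- \frac{257819693}{366340} \approx -703.77$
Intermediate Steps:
$F{\left(b,s \right)} = - \frac{b}{6}$
$W{\left(j \right)} = - \frac{4}{3} + 2 j$ ($W{\left(j \right)} = \left(j + j\right) - \frac{4}{3} = 2 j - \frac{4}{3} = - \frac{4}{3} + 2 j$)
$\frac{12159}{W{\left(-8 \right)}} + \frac{R}{14090} = \frac{12159}{- \frac{4}{3} + 2 \left(-8\right)} - \frac{32278}{14090} = \frac{12159}{- \frac{4}{3} - 16} - \frac{16139}{7045} = \frac{12159}{- \frac{52}{3}} - \frac{16139}{7045} = 12159 \left(- \frac{3}{52}\right) - \frac{16139}{7045} = - \frac{36477}{52} - \frac{16139}{7045} = - \frac{257819693}{366340}$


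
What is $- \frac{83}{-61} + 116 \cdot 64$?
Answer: $\frac{452947}{61} \approx 7425.4$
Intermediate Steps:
$- \frac{83}{-61} + 116 \cdot 64 = \left(-83\right) \left(- \frac{1}{61}\right) + 7424 = \frac{83}{61} + 7424 = \frac{452947}{61}$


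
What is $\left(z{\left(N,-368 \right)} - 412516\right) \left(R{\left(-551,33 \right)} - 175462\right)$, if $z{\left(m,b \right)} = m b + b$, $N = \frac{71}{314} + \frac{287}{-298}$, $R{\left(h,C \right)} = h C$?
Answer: $\frac{1869110162710340}{23393} \approx 7.99 \cdot 10^{10}$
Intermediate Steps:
$R{\left(h,C \right)} = C h$
$N = - \frac{17240}{23393}$ ($N = 71 \cdot \frac{1}{314} + 287 \left(- \frac{1}{298}\right) = \frac{71}{314} - \frac{287}{298} = - \frac{17240}{23393} \approx -0.73697$)
$z{\left(m,b \right)} = b + b m$ ($z{\left(m,b \right)} = b m + b = b + b m$)
$\left(z{\left(N,-368 \right)} - 412516\right) \left(R{\left(-551,33 \right)} - 175462\right) = \left(- 368 \left(1 - \frac{17240}{23393}\right) - 412516\right) \left(33 \left(-551\right) - 175462\right) = \left(\left(-368\right) \frac{6153}{23393} - 412516\right) \left(-18183 - 175462\right) = \left(- \frac{2264304}{23393} - 412516\right) \left(-193645\right) = \left(- \frac{9652251092}{23393}\right) \left(-193645\right) = \frac{1869110162710340}{23393}$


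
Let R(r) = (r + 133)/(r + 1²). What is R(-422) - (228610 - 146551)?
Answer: -34546550/421 ≈ -82058.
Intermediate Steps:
R(r) = (133 + r)/(1 + r) (R(r) = (133 + r)/(r + 1) = (133 + r)/(1 + r))
R(-422) - (228610 - 146551) = (133 - 422)/(1 - 422) - (228610 - 146551) = -289/(-421) - 1*82059 = -1/421*(-289) - 82059 = 289/421 - 82059 = -34546550/421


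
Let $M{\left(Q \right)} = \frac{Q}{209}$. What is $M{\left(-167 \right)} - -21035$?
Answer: $\frac{4396148}{209} \approx 21034.0$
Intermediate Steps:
$M{\left(Q \right)} = \frac{Q}{209}$ ($M{\left(Q \right)} = Q \frac{1}{209} = \frac{Q}{209}$)
$M{\left(-167 \right)} - -21035 = \frac{1}{209} \left(-167\right) - -21035 = - \frac{167}{209} + 21035 = \frac{4396148}{209}$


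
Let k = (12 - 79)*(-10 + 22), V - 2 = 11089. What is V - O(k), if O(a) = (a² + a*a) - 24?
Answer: -1281717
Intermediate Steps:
V = 11091 (V = 2 + 11089 = 11091)
k = -804 (k = -67*12 = -804)
O(a) = -24 + 2*a² (O(a) = (a² + a²) - 24 = 2*a² - 24 = -24 + 2*a²)
V - O(k) = 11091 - (-24 + 2*(-804)²) = 11091 - (-24 + 2*646416) = 11091 - (-24 + 1292832) = 11091 - 1*1292808 = 11091 - 1292808 = -1281717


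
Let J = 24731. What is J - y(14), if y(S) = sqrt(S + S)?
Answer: 24731 - 2*sqrt(7) ≈ 24726.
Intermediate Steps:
y(S) = sqrt(2)*sqrt(S) (y(S) = sqrt(2*S) = sqrt(2)*sqrt(S))
J - y(14) = 24731 - sqrt(2)*sqrt(14) = 24731 - 2*sqrt(7)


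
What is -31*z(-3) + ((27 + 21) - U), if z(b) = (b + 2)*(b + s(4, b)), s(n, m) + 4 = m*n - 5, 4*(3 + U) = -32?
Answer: -685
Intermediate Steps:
U = -11 (U = -3 + (¼)*(-32) = -3 - 8 = -11)
s(n, m) = -9 + m*n (s(n, m) = -4 + (m*n - 5) = -4 + (-5 + m*n) = -9 + m*n)
z(b) = (-9 + 5*b)*(2 + b) (z(b) = (b + 2)*(b + (-9 + b*4)) = (2 + b)*(b + (-9 + 4*b)) = (2 + b)*(-9 + 5*b) = (-9 + 5*b)*(2 + b))
-31*z(-3) + ((27 + 21) - U) = -31*(-18 - 3 + 5*(-3)²) + ((27 + 21) - 1*(-11)) = -31*(-18 - 3 + 5*9) + (48 + 11) = -31*(-18 - 3 + 45) + 59 = -31*24 + 59 = -744 + 59 = -685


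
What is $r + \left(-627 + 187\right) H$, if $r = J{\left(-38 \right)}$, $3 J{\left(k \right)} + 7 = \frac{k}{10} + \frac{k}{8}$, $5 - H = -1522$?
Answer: $- \frac{40313111}{60} \approx -6.7189 \cdot 10^{5}$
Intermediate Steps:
$H = 1527$ ($H = 5 - -1522 = 5 + 1522 = 1527$)
$J{\left(k \right)} = - \frac{7}{3} + \frac{3 k}{40}$ ($J{\left(k \right)} = - \frac{7}{3} + \frac{\frac{k}{10} + \frac{k}{8}}{3} = - \frac{7}{3} + \frac{\frac{9}{40} k}{3} = - \frac{7}{3} + \frac{3 k}{40}$)
$r = - \frac{311}{60}$ ($r = - \frac{7}{3} + \frac{3}{40} \left(-38\right) = - \frac{7}{3} - \frac{57}{20} = - \frac{311}{60} \approx -5.1833$)
$r + \left(-627 + 187\right) H = - \frac{311}{60} + \left(-627 + 187\right) 1527 = - \frac{311}{60} - 671880 = - \frac{40313111}{60}$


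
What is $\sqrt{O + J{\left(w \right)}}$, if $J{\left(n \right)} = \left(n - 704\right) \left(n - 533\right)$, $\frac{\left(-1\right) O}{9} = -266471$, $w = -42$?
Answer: $\sqrt{2827189} \approx 1681.4$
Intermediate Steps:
$O = 2398239$ ($O = \left(-9\right) \left(-266471\right) = 2398239$)
$J{\left(n \right)} = \left(-704 + n\right) \left(-533 + n\right)$
$\sqrt{O + J{\left(w \right)}} = \sqrt{2398239 + \left(375232 + \left(-42\right)^{2} - -51954\right)} = \sqrt{2398239 + \left(375232 + 1764 + 51954\right)} = \sqrt{2398239 + 428950} = \sqrt{2827189}$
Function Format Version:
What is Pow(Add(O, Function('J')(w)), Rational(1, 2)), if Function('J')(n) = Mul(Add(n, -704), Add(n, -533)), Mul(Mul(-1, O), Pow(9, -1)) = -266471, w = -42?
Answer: Pow(2827189, Rational(1, 2)) ≈ 1681.4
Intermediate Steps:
O = 2398239 (O = Mul(-9, -266471) = 2398239)
Function('J')(n) = Mul(Add(-704, n), Add(-533, n))
Pow(Add(O, Function('J')(w)), Rational(1, 2)) = Pow(Add(2398239, Add(375232, Pow(-42, 2), Mul(-1237, -42))), Rational(1, 2)) = Pow(Add(2398239, Add(375232, 1764, 51954)), Rational(1, 2)) = Pow(Add(2398239, 428950), Rational(1, 2)) = Pow(2827189, Rational(1, 2))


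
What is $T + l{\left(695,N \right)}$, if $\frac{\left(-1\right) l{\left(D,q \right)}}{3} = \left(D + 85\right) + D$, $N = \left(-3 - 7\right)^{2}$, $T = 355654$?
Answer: $351229$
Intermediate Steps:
$N = 100$ ($N = \left(-10\right)^{2} = 100$)
$l{\left(D,q \right)} = -255 - 6 D$ ($l{\left(D,q \right)} = - 3 \left(\left(D + 85\right) + D\right) = - 3 \left(\left(85 + D\right) + D\right) = - 3 \left(85 + 2 D\right) = -255 - 6 D$)
$T + l{\left(695,N \right)} = 355654 - 4425 = 351229$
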